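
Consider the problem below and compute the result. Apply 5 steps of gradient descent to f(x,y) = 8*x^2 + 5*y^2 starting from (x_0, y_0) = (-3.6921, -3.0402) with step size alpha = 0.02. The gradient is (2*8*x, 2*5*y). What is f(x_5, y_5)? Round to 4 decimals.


Gradient descent on f(x,y) = 8*x^2 + 5*y^2.
Starting point: (-3.6921, -3.0402), alpha = 0.02
Step 1: grad_x = 2*8*-3.6921 = -59.0736, grad_y = 2*5*-3.0402 = -30.402
  x_1 = -3.6921 - 0.02*-59.0736 = -2.5106
  y_1 = -3.0402 - 0.02*-30.402 = -2.4322
Step 2: grad_x = 2*8*-2.5106 = -40.17, grad_y = 2*5*-2.4322 = -24.3216
  x_2 = -2.5106 - 0.02*-40.17 = -1.7072
  y_2 = -2.4322 - 0.02*-24.3216 = -1.9457
Step 3: grad_x = 2*8*-1.7072 = -27.3156, grad_y = 2*5*-1.9457 = -19.4573
  x_3 = -1.7072 - 0.02*-27.3156 = -1.1609
  y_3 = -1.9457 - 0.02*-19.4573 = -1.5566
Step 4: grad_x = 2*8*-1.1609 = -18.5746, grad_y = 2*5*-1.5566 = -15.5658
  x_4 = -1.1609 - 0.02*-18.5746 = -0.7894
  y_4 = -1.5566 - 0.02*-15.5658 = -1.2453
Step 5: grad_x = 2*8*-0.7894 = -12.6307, grad_y = 2*5*-1.2453 = -12.4527
  x_5 = -0.7894 - 0.02*-12.6307 = -0.5368
  y_5 = -1.2453 - 0.02*-12.4527 = -0.9962
f(-0.5368, -0.9962) = 8*(-0.5368)^2 + 5*(-0.9962)^2 = 7.2675


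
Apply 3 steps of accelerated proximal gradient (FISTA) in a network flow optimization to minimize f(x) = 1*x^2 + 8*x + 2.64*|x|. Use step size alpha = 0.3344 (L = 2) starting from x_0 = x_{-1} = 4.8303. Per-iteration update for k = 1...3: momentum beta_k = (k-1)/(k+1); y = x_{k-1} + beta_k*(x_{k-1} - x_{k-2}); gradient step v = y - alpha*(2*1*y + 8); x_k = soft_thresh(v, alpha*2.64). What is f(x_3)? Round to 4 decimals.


FISTA on f(x) = 1*x^2 + 8*x + 2.64*|x|
L = 2, alpha = 0.3344
Iteration 1: beta = 0.0, y = 4.8303 + 0.0*(4.8303 - 4.8303) = 4.8303
  grad(y) = 17.6606, v = y - alpha*grad = -1.0754
  prox(v) = soft_thresh(-1.0754, 0.8828) = -0.1926
Iteration 2: beta = 0.3333, y = -0.1926 + 0.3333*(-0.1926 - 4.8303) = -1.8669
  grad(y) = 4.2662, v = y - alpha*grad = -3.2935
  prox(v) = soft_thresh(-3.2935, 0.8828) = -2.4107
Iteration 3: beta = 0.5, y = -2.4107 + 0.5*(-2.4107 + 0.1926) = -3.5198
  grad(y) = 0.9605, v = y - alpha*grad = -3.8409
  prox(v) = soft_thresh(-3.8409, 0.8828) = -2.9581
f(x_3) = 1*(-2.9581)^2 + 8*(-2.9581) + 2.64*|-2.9581| = -7.105


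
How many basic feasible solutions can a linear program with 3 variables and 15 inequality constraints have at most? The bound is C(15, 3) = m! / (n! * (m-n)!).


Each vertex corresponds to some choice of n active constraints out of m, so the number of vertices is at most C(m, n) = m! / (n!(m-n)!).
m = 15, n = 3
Numerator: 15 * 14 * 13
Denominator: 3! = 6
C(15, 3) = 455


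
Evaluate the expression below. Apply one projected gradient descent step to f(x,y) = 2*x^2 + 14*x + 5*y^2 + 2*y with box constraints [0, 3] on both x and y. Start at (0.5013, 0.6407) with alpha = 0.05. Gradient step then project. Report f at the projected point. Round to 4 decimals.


Step 1: Compute gradient at (0.5013, 0.6407).
grad_x = 2*2*0.5013 + 14 = 16.0052
grad_y = 2*5*0.6407 + 2 = 8.407
Step 2: Gradient step.
x_raw = 0.5013 - 0.05*16.0052 = -0.299
y_raw = 0.6407 - 0.05*8.407 = 0.2204
Step 3: Project onto [0, 3].
x_proj = clip(-0.299) = 0.0
y_proj = clip(0.2204) = 0.2204
Step 4: Evaluate f.
f(0.0, 0.2204) = 0.6835


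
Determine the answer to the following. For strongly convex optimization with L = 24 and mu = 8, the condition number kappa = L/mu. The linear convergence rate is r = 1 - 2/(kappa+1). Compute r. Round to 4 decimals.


Step 1: Compute the condition number.
kappa = L/mu = 24/8 = 3.0
Step 2: Compute the convergence rate.
r = 1 - 2/(kappa + 1) = 1 - 2*mu/(L + mu) = (L - mu)/(L + mu) = 16/32 = 0.5


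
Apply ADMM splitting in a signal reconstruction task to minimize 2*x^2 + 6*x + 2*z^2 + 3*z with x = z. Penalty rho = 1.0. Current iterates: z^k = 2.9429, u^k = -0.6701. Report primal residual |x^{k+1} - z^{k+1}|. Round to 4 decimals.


ADMM iteration with rho = 1.0, z^k = 2.9429, u^k = -0.6701
Step 1: x-update.
Minimize 2*x^2 + 6*x + (1.0/2)*(x - 2.9429 - 0.6701)^2
FOC: (2*2 + 1.0)*x = -6 + 1.0*(2.9429 + 0.6701)
x^{k+1} = -0.4774
Step 2: z-update.
Minimize 2*z^2 + 3*z + (1.0/2)*(-0.4774 - z - 0.6701)^2
FOC: (2*2 + 1.0)*z = -3 + 1.0*(-0.4774 - 0.6701)
z^{k+1} = -0.8295
Step 3: u-update.
u^{k+1} = -0.6701 - 0.4774 + 0.8295 = -0.318
Step 4: Primal residual = |-0.4774 + 0.8295| = 0.3521


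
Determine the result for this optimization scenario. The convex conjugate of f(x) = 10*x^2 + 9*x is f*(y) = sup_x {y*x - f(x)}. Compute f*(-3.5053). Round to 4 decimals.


f*(y) = sup_x {y*x - a*x^2 - b*x} = sup_x {(y-b)*x - a*x^2}
FOC: (y - b) - 2a*x = 0 => x* = (y - b)/(2a)
x* = (-3.5053 - 9)/(2*10) = -0.6253
f*(-3.5053) = (y-b)^2/(4a) = (-3.5053 - 9)^2/(4*10)
= 156.3825/40 = 3.9096


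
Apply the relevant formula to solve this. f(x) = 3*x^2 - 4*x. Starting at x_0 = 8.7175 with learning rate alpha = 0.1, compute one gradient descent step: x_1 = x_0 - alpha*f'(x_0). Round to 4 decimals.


We compute the gradient at x_0 and apply the update.
f'(x) = 6*x - 4
f'(8.7175) = 6*8.7175 - 4 = 48.305
x_1 = 8.7175 - 0.1*48.305 = 3.887


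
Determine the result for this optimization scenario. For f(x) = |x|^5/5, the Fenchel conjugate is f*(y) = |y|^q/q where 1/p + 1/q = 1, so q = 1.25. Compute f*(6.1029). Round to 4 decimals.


The conjugate exponent q satisfies 1/p + 1/q = 1.
p = 5, so q = 5/(5 - 1) = 1.25
|y|^q = 6.1029^1.25 = 9.5922
f*(6.1029) = 9.5922 / 1.25 = 7.6738


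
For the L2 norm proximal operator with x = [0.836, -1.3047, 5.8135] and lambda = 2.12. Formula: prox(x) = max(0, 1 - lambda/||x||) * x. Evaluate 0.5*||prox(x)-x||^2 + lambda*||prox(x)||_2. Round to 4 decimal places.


Step 1: Compute ||x||.
||x|| = 6.0165
Step 2: Compute scaling factor.
scale = max(0, 1 - 2.12/6.0165) = 0.6476
Step 3: prox(x) = [0.5414, -0.845, 3.765]
||prox(x)|| = 3.8965
Step 4: Proximal objective.
0.5*||prox-x||^2 = 2.2472
lambda*||prox|| = 8.2606
Total = 10.5077


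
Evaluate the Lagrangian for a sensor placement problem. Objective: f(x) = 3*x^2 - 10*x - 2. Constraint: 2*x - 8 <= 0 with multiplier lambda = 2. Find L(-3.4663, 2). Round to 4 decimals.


Step 1: Evaluate f(x).
f(-3.4663) = 3*(-3.4663)^2 - 10*(-3.4663) - 2 = 68.7087
Step 2: Evaluate g(x).
g(-3.4663) = 2*-3.4663 - 8 = -14.9326
Step 3: Compute Lagrangian.
L = 68.7087 + 2*-14.9326 = 38.8435


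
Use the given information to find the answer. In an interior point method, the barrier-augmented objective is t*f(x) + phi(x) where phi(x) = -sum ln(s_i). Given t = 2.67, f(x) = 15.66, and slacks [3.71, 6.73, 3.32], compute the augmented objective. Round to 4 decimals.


Step 1: Compute log-barrier.
ln values: [1.311, 1.9066, 1.2]
phi = -(1.311 + 1.9066 + 1.2) = -4.4176
Step 2: Compute augmented objective.
t*f(x) = 2.67*15.66 = 41.8122
Total = 41.8122 - 4.4176 = 37.3946


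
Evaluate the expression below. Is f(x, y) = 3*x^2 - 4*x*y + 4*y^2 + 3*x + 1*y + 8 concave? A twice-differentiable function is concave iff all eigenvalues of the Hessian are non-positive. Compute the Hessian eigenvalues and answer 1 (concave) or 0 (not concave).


The Hessian of f(x,y) = 3*x^2 - 4*x*y + 4*y^2 + 3*x + 1*y + 8 is:
H = [[6, -4], [-4, 8]]
Trace = 6 + 8 = 14
Determinant = 6*8 - (-4)^2 = 32
Discriminant = (14)^2 - 4*32 = 68.0
Eigenvalues: lambda_1 = 2.8769, lambda_2 = 11.1231
The function is not concave.

0


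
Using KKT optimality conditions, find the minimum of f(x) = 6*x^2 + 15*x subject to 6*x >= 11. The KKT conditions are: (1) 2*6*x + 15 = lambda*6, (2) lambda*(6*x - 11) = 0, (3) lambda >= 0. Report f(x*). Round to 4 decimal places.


Step 1: Try lambda = 0 (constraint inactive).
x_unc = -15/(2*6) = -1.25
Check: 6*-1.25 = -7.5 < 11 -- violated!
Step 2: Constraint must be active: 6*x = 11
x* = 11/6 = 1.8333 (rounded; the exact value 11/6 is used below)
lambda = (2*6*(11/6) + 15)/6 = 6.1667
Step 3: Compute optimal value.
f(x*) = 6*(11/6)^2 + 15*(11/6) = 47.6667


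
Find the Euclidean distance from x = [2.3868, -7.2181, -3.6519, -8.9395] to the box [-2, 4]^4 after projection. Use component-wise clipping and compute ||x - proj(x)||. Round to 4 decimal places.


Project each component onto [-2, 4].
clip(2.3868) = 2.3868, clip(-7.2181) = -2.0, clip(-3.6519) = -2.0, clip(-8.9395) = -2.0
Projection = [2.3868, -2.0, -2.0, -2.0]
Squared diffs: [0.0, 27.2286, 2.7288, 48.1567]
Distance = sqrt(78.1141) = 8.8382


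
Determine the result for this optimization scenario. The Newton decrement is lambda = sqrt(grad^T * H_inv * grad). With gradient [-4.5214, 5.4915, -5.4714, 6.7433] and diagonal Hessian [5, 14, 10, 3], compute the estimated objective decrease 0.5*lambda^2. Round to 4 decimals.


Step 1: H is diagonal, so H^(-1) * g = [-0.9043, 0.3923, -0.5471, 2.2478].
Step 2: g^T H^(-1) g = sum_i g_i^2 / H_ii
  = (-4.5214)^2/5 + (5.4915)^2/14 + (-5.4714)^2/10 + (6.7433)^2/3
  = 4.0886 + 2.154 + 2.9936 + 15.1574 = 24.3936
Step 3: Objective decrease = 0.5 * g^T H^(-1) g = 12.1968


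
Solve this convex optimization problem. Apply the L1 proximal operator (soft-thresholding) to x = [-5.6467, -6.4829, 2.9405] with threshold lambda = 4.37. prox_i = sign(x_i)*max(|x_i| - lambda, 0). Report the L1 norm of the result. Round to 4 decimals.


Soft-thresholding with lambda = 4.37:
prox(-5.6467) = sign(-5.6467)*max(|-5.6467| - 4.37, 0) = -1.2767
prox(-6.4829) = sign(-6.4829)*max(|-6.4829| - 4.37, 0) = -2.1129
prox(2.9405) = sign(2.9405)*max(|2.9405| - 4.37, 0) = 0.0
prox(x) = [-1.2767, -2.1129, 0.0]
||prox(x)||_1 = 1.2767 + 2.1129 + 0.0 = 3.3896


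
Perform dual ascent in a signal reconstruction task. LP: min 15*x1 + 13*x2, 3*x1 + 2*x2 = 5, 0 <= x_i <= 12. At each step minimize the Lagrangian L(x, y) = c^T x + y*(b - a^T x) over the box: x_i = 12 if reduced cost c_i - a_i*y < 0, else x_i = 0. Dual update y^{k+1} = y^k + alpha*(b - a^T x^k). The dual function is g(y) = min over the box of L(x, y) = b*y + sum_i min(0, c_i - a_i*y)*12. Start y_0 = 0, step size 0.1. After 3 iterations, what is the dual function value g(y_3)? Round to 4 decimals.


Dual ascent for LP: min 15*x1 + 13*x2, 3*x1 + 2*x2 = 5, 0 <= x_i <= 12
Step 1: y^k = 0.0, reduced costs: (15.0, 13.0)
  x^k = (0.0, 0.0), subgradient = b - a^T x = 5.0
  y^{k+1} = 0.0 + 0.1*5.0 = 0.5
Step 2: y^k = 0.5, reduced costs: (13.5, 12.0)
  x^k = (0.0, 0.0), subgradient = b - a^T x = 5.0
  y^{k+1} = 0.5 + 0.1*5.0 = 1.0
Step 3: y^k = 1.0, reduced costs: (12.0, 11.0)
  x^k = (0.0, 0.0), subgradient = b - a^T x = 5.0
  y^{k+1} = 1.0 + 0.1*5.0 = 1.5
Dual objective at y_3 = 1.5: reduced costs (10.5, 10.0), box minimizer x = (0.0, 0.0)
g(y_3) = b*y + (c1 - a1*y)*x1 + (c2 - a2*y)*x2 = 5*1.5 + 10.5*0.0 + 10.0*0.0 = 7.5 + 0.0 + 0.0 = 7.5


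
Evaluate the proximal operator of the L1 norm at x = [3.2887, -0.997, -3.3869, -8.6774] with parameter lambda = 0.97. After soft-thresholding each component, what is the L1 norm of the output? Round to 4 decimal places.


Soft-thresholding with lambda = 0.97:
prox(3.2887) = sign(3.2887)*max(|3.2887| - 0.97, 0) = 2.3187
prox(-0.997) = sign(-0.997)*max(|-0.997| - 0.97, 0) = -0.027
prox(-3.3869) = sign(-3.3869)*max(|-3.3869| - 0.97, 0) = -2.4169
prox(-8.6774) = sign(-8.6774)*max(|-8.6774| - 0.97, 0) = -7.7074
prox(x) = [2.3187, -0.027, -2.4169, -7.7074]
||prox(x)||_1 = 2.3187 + 0.027 + 2.4169 + 7.7074 = 12.47


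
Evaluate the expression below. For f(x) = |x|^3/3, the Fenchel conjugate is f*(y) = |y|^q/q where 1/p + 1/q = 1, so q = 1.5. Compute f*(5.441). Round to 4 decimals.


The conjugate exponent q satisfies 1/p + 1/q = 1.
p = 3, so q = 3/(3 - 1) = 1.5
|y|^q = 5.441^1.5 = 12.6917
f*(5.441) = 12.6917 / 1.5 = 8.4611


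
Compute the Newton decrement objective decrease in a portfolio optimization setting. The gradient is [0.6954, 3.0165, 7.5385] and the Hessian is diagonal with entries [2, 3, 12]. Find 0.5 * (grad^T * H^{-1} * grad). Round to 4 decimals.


Step 1: H is diagonal, so H^(-1) * g = [0.3477, 1.0055, 0.6282].
Step 2: g^T H^(-1) g = sum_i g_i^2 / H_ii
  = (0.6954)^2/2 + (3.0165)^2/3 + (7.5385)^2/12
  = 0.2418 + 3.0331 + 4.7357 = 8.0106
Step 3: Objective decrease = 0.5 * g^T H^(-1) g = 4.0053


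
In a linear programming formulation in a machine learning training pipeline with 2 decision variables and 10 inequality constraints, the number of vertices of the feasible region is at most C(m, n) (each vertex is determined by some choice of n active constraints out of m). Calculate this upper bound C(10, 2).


Each vertex corresponds to some choice of n active constraints out of m, so the number of vertices is at most C(m, n) = m! / (n!(m-n)!).
m = 10, n = 2
Numerator: 10 * 9
Denominator: 2! = 2
C(10, 2) = 45


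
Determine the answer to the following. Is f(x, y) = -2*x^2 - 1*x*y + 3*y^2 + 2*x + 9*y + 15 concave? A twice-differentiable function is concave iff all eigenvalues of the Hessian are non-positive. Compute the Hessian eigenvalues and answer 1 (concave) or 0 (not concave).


The Hessian of f(x,y) = -2*x^2 - 1*x*y + 3*y^2 + 2*x + 9*y + 15 is:
H = [[-4, -1], [-1, 6]]
Trace = -4 + 6 = 2
Determinant = -4*6 - (-1)^2 = -25
Discriminant = (2)^2 - 4*-25 = 104.0
Eigenvalues: lambda_1 = -4.099, lambda_2 = 6.099
The function is not concave.

0


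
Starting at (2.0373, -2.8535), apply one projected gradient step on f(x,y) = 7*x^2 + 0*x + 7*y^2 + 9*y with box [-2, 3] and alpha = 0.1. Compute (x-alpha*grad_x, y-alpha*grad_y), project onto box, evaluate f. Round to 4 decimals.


Step 1: Compute gradient at (2.0373, -2.8535).
grad_x = 2*7*2.0373 + 0 = 28.5222
grad_y = 2*7*-2.8535 + 9 = -30.949
Step 2: Gradient step.
x_raw = 2.0373 - 0.1*28.5222 = -0.8149
y_raw = -2.8535 - 0.1*-30.949 = 0.2414
Step 3: Project onto [-2, 3].
x_proj = clip(-0.8149) = -0.8149
y_proj = clip(0.2414) = 0.2414
Step 4: Evaluate f.
f(-0.8149, 0.2414) = 7.2292


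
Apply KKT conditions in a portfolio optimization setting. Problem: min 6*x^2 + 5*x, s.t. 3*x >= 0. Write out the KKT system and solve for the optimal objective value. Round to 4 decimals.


Step 1: Try lambda = 0 (constraint inactive).
x_unc = -5/(2*6) = -0.4167
Check: 3*-0.4167 = -1.2501 < 0 -- violated!
Step 2: Constraint must be active: 3*x = 0
x* = 0/3 = 0.0
lambda = (2*6*0.0 + 5)/3 = 1.6667
Step 3: Compute optimal value.
f(x*) = 6*0.0^2 + 5*0.0 = 0.0


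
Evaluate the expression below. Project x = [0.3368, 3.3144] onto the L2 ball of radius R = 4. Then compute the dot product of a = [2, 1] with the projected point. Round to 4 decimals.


Step 1: Compute ||x|| (intermediates to 6 decimals).
||x|| = sqrt(0.3368^2 + 3.3144^2) = 3.331468
Step 2: Project.
Since ||x|| <= R, proj = x (no scaling needed).
proj(x) = [0.3368, 3.3144]
Step 3: Dot product.
a^T * proj(x) = 2*0.3368 + 1*3.3144 = 3.988


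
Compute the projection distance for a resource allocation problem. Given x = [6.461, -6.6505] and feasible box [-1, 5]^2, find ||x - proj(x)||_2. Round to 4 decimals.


Project each component onto [-1, 5].
clip(6.461) = 5.0, clip(-6.6505) = -1.0
Projection = [5.0, -1.0]
Squared diffs: [2.1345, 31.9282]
Distance = sqrt(34.0627) = 5.8363


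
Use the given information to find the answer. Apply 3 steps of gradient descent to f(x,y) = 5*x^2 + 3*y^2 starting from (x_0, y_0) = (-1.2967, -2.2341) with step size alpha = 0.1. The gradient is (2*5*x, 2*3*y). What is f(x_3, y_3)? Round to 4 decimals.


Gradient descent on f(x,y) = 5*x^2 + 3*y^2.
Starting point: (-1.2967, -2.2341), alpha = 0.1
Step 1: grad_x = 2*5*-1.2967 = -12.967, grad_y = 2*3*-2.2341 = -13.4046
  x_1 = -1.2967 - 0.1*-12.967 = 0.0
  y_1 = -2.2341 - 0.1*-13.4046 = -0.8936
Step 2: grad_x = 2*5*0.0 = 0.0, grad_y = 2*3*-0.8936 = -5.3618
  x_2 = 0.0 - 0.1*0.0 = 0.0
  y_2 = -0.8936 - 0.1*-5.3618 = -0.3575
Step 3: grad_x = 2*5*0.0 = 0.0, grad_y = 2*3*-0.3575 = -2.1447
  x_3 = 0.0 - 0.1*0.0 = 0.0
  y_3 = -0.3575 - 0.1*-2.1447 = -0.143
f(0.0, -0.143) = 5*0.0^2 + 3*(-0.143)^2 = 0.0613


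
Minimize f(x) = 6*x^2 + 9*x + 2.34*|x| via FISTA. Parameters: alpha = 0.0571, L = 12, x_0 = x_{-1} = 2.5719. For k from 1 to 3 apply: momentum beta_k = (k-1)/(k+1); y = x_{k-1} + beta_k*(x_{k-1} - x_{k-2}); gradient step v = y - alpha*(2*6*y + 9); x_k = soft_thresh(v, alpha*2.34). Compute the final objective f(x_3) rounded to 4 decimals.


FISTA on f(x) = 6*x^2 + 9*x + 2.34*|x|
L = 12, alpha = 0.0571
Iteration 1: beta = 0.0, y = 2.5719 + 0.0*(2.5719 - 2.5719) = 2.5719
  grad(y) = 39.8628, v = y - alpha*grad = 0.2957
  prox(v) = soft_thresh(0.2957, 0.1336) = 0.1621
Iteration 2: beta = 0.3333, y = 0.1621 + 0.3333*(0.1621 - 2.5719) = -0.6411
  grad(y) = 1.3063, v = y - alpha*grad = -0.7157
  prox(v) = soft_thresh(-0.7157, 0.1336) = -0.5821
Iteration 3: beta = 0.5, y = -0.5821 + 0.5*(-0.5821 - 0.1621) = -0.9542
  grad(y) = -2.4508, v = y - alpha*grad = -0.8143
  prox(v) = soft_thresh(-0.8143, 0.1336) = -0.6807
f(x_3) = 6*(-0.6807)^2 + 9*(-0.6807) + 2.34*|-0.6807| = -1.7534


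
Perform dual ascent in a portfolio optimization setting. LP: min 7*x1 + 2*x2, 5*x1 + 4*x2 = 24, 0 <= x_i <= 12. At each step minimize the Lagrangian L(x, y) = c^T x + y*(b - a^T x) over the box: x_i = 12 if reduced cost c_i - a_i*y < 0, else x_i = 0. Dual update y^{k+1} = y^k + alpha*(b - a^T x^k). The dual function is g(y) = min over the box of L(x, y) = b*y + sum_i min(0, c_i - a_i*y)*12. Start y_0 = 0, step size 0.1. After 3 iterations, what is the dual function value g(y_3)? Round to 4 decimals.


Dual ascent for LP: min 7*x1 + 2*x2, 5*x1 + 4*x2 = 24, 0 <= x_i <= 12
Step 1: y^k = 0.0, reduced costs: (7.0, 2.0)
  x^k = (0.0, 0.0), subgradient = b - a^T x = 24.0
  y^{k+1} = 0.0 + 0.1*24.0 = 2.4
Step 2: y^k = 2.4, reduced costs: (-5.0, -7.6)
  x^k = (12.0, 12.0), subgradient = b - a^T x = -84.0
  y^{k+1} = 2.4 + 0.1*-84.0 = -6.0
Step 3: y^k = -6.0, reduced costs: (37.0, 26.0)
  x^k = (0.0, 0.0), subgradient = b - a^T x = 24.0
  y^{k+1} = -6.0 + 0.1*24.0 = -3.6
Dual objective at y_3 = -3.6: reduced costs (25.0, 16.4), box minimizer x = (0.0, 0.0)
g(y_3) = b*y + (c1 - a1*y)*x1 + (c2 - a2*y)*x2 = 24*(-3.6) + 25.0*0.0 + 16.4*0.0 = -86.4 + 0.0 + 0.0 = -86.4


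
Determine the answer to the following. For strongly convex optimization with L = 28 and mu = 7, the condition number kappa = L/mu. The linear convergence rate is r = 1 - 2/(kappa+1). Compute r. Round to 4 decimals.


Step 1: Compute the condition number.
kappa = L/mu = 28/7 = 4.0
Step 2: Compute the convergence rate.
r = 1 - 2/(kappa + 1) = 1 - 2*mu/(L + mu) = (L - mu)/(L + mu) = 21/35 = 0.6


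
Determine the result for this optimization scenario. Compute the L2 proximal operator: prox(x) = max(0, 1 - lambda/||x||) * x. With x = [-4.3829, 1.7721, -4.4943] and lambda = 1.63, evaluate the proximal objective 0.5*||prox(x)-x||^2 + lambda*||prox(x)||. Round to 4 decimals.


Step 1: Compute ||x||.
||x|| = 6.523
Step 2: Compute scaling factor.
scale = max(0, 1 - 1.63/6.523) = 0.7501
Step 3: prox(x) = [-3.2877, 1.3293, -3.3712]
||prox(x)|| = 4.893
Step 4: Proximal objective.
0.5*||prox-x||^2 = 1.3285
lambda*||prox|| = 7.9756
Total = 9.304


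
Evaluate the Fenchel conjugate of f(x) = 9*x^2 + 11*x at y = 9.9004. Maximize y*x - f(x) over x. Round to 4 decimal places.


f*(y) = sup_x {y*x - a*x^2 - b*x} = sup_x {(y-b)*x - a*x^2}
FOC: (y - b) - 2a*x = 0 => x* = (y - b)/(2a)
x* = (9.9004 - 11)/(2*9) = -0.0611
f*(9.9004) = (y-b)^2/(4a) = (9.9004 - 11)^2/(4*9)
= 1.2091/36 = 0.0336


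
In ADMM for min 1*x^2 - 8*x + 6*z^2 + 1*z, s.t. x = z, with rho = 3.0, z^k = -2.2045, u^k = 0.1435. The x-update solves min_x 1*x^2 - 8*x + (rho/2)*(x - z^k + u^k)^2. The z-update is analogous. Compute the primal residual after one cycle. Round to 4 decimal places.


ADMM iteration with rho = 3.0, z^k = -2.2045, u^k = 0.1435
Step 1: x-update.
Minimize 1*x^2 - 8*x + (3.0/2)*(x + 2.2045 + 0.1435)^2
FOC: (2*1 + 3.0)*x = 8 + 3.0*(-2.2045 - 0.1435)
x^{k+1} = 0.1912
Step 2: z-update.
Minimize 6*z^2 + 1*z + (3.0/2)*(0.1912 - z + 0.1435)^2
FOC: (2*6 + 3.0)*z = -1 + 3.0*(0.1912 + 0.1435)
z^{k+1} = 0.0003
Step 3: u-update.
u^{k+1} = 0.1435 + 0.1912 - 0.0003 = 0.3344
Step 4: Primal residual = |0.1912 - 0.0003| = 0.1909


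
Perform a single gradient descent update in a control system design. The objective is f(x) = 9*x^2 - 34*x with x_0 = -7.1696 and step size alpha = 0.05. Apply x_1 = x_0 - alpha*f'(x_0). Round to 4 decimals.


We compute the gradient at x_0 and apply the update.
f'(x) = 18*x - 34
f'(-7.1696) = 18*-7.1696 - 34 = -163.0528
x_1 = -7.1696 - 0.05*-163.0528 = 0.983


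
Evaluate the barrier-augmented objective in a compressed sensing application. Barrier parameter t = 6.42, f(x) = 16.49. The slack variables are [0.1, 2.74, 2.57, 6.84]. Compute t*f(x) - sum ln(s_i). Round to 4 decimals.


Step 1: Compute log-barrier.
ln values: [-2.3026, 1.008, 0.9439, 1.9228]
phi = -(-2.3026 + 1.008 + 0.9439 + 1.9228) = -1.5721
Step 2: Compute augmented objective.
t*f(x) = 6.42*16.49 = 105.8658
Total = 105.8658 - 1.5721 = 104.2937


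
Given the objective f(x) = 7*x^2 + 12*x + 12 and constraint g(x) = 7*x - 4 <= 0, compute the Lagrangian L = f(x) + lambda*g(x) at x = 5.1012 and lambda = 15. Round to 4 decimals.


Step 1: Evaluate f(x).
f(5.1012) = 7*5.1012^2 + 12*5.1012 + 12 = 255.3701
Step 2: Evaluate g(x).
g(5.1012) = 7*5.1012 - 4 = 31.7084
Step 3: Compute Lagrangian.
L = 255.3701 + 15*31.7084 = 730.9961


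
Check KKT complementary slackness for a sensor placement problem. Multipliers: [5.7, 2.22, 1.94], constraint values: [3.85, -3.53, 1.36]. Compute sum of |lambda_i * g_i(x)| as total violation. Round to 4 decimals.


KKT complementary slackness check:
lambda_1 * g_1 = 5.7 * 3.85 = 21.945
lambda_2 * g_2 = 2.22 * -3.53 = -7.8366
lambda_3 * g_3 = 1.94 * 1.36 = 2.6384
Total violation = 21.945 + 7.8366 + 2.6384 = 32.42


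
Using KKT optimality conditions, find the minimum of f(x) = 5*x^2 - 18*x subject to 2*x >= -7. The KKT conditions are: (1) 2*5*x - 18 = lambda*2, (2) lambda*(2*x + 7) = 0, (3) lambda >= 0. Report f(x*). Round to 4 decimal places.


Step 1: Try lambda = 0 (constraint inactive).
Stationarity: 2*5*x - 18 = 0
x* = 18/(2*5) = 1.8
Check constraint: 2*1.8 = 3.6 >= -7 -- satisfied.
Step 2: Compute optimal value.
f(x*) = 5*1.8^2 - 18*1.8 = -16.2


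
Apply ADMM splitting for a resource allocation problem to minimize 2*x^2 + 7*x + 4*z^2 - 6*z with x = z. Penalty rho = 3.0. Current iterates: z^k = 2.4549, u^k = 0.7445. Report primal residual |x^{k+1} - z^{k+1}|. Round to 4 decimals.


ADMM iteration with rho = 3.0, z^k = 2.4549, u^k = 0.7445
Step 1: x-update.
Minimize 2*x^2 + 7*x + (3.0/2)*(x - 2.4549 + 0.7445)^2
FOC: (2*2 + 3.0)*x = -7 + 3.0*(2.4549 - 0.7445)
x^{k+1} = -0.267
Step 2: z-update.
Minimize 4*z^2 - 6*z + (3.0/2)*(-0.267 - z + 0.7445)^2
FOC: (2*4 + 3.0)*z = 6 + 3.0*(-0.267 + 0.7445)
z^{k+1} = 0.6757
Step 3: u-update.
u^{k+1} = 0.7445 - 0.267 - 0.6757 = -0.1982
Step 4: Primal residual = |-0.267 - 0.6757| = 0.9427


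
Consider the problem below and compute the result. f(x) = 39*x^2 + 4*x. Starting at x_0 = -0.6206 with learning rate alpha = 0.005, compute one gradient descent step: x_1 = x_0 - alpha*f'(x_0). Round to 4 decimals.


We compute the gradient at x_0 and apply the update.
f'(x) = 78*x + 4
f'(-0.6206) = 78*-0.6206 + 4 = -44.4068
x_1 = -0.6206 - 0.005*-44.4068 = -0.3986


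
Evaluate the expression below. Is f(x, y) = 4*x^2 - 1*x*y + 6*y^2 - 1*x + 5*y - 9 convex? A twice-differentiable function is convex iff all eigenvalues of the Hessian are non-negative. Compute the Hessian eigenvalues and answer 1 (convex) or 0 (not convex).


The Hessian of f(x,y) = 4*x^2 - 1*x*y + 6*y^2 - 1*x + 5*y - 9 is:
H = [[8, -1], [-1, 12]]
Trace = 8 + 12 = 20
Determinant = 8*12 - (-1)^2 = 95
Discriminant = (20)^2 - 4*95 = 20.0
Eigenvalues: lambda_1 = 7.7639, lambda_2 = 12.2361
The function is convex.

1


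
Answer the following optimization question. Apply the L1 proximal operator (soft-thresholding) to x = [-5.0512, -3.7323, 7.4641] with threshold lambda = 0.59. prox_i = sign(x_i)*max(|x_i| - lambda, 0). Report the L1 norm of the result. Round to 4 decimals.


Soft-thresholding with lambda = 0.59:
prox(-5.0512) = sign(-5.0512)*max(|-5.0512| - 0.59, 0) = -4.4612
prox(-3.7323) = sign(-3.7323)*max(|-3.7323| - 0.59, 0) = -3.1423
prox(7.4641) = sign(7.4641)*max(|7.4641| - 0.59, 0) = 6.8741
prox(x) = [-4.4612, -3.1423, 6.8741]
||prox(x)||_1 = 4.4612 + 3.1423 + 6.8741 = 14.4776


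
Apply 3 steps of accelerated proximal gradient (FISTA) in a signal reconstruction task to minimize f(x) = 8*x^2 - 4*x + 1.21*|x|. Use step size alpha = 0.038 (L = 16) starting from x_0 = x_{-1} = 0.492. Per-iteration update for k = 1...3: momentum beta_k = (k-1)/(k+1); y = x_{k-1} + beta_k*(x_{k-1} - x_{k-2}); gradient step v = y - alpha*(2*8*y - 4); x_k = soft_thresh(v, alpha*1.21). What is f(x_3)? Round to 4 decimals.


FISTA on f(x) = 8*x^2 - 4*x + 1.21*|x|
L = 16, alpha = 0.038
Iteration 1: beta = 0.0, y = 0.492 + 0.0*(0.492 - 0.492) = 0.492
  grad(y) = 3.872, v = y - alpha*grad = 0.3449
  prox(v) = soft_thresh(0.3449, 0.046) = 0.2989
Iteration 2: beta = 0.3333, y = 0.2989 + 0.3333*(0.2989 - 0.492) = 0.2345
  grad(y) = -0.2478, v = y - alpha*grad = 0.2439
  prox(v) = soft_thresh(0.2439, 0.046) = 0.1979
Iteration 3: beta = 0.5, y = 0.1979 + 0.5*(0.1979 - 0.2989) = 0.1475
  grad(y) = -1.6403, v = y - alpha*grad = 0.2098
  prox(v) = soft_thresh(0.2098, 0.046) = 0.1638
f(x_3) = 8*0.1638^2 - 4*0.1638 + 1.21*|0.1638| = -0.2424


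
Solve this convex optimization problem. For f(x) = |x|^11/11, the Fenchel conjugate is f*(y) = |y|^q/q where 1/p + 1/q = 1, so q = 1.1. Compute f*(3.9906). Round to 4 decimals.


The conjugate exponent q satisfies 1/p + 1/q = 1.
p = 11, so q = 11/(11 - 1) = 1.1
|y|^q = 3.9906^1.1 = 4.5829
f*(3.9906) = 4.5829 / 1.1 = 4.1663


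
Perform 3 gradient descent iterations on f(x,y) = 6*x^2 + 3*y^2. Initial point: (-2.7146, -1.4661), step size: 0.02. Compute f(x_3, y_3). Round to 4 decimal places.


Gradient descent on f(x,y) = 6*x^2 + 3*y^2.
Starting point: (-2.7146, -1.4661), alpha = 0.02
Step 1: grad_x = 2*6*-2.7146 = -32.5752, grad_y = 2*3*-1.4661 = -8.7966
  x_1 = -2.7146 - 0.02*-32.5752 = -2.0631
  y_1 = -1.4661 - 0.02*-8.7966 = -1.2902
Step 2: grad_x = 2*6*-2.0631 = -24.7572, grad_y = 2*3*-1.2902 = -7.741
  x_2 = -2.0631 - 0.02*-24.7572 = -1.568
  y_2 = -1.2902 - 0.02*-7.741 = -1.1353
Step 3: grad_x = 2*6*-1.568 = -18.8154, grad_y = 2*3*-1.1353 = -6.8121
  x_3 = -1.568 - 0.02*-18.8154 = -1.1916
  y_3 = -1.1353 - 0.02*-6.8121 = -0.9991
f(-1.1916, -0.9991) = 6*(-1.1916)^2 + 3*(-0.9991)^2 = 11.5147


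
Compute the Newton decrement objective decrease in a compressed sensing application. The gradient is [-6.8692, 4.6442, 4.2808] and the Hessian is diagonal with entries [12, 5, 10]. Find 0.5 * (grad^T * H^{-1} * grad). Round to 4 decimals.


Step 1: H is diagonal, so H^(-1) * g = [-0.5724, 0.9288, 0.4281].
Step 2: g^T H^(-1) g = sum_i g_i^2 / H_ii
  = (-6.8692)^2/12 + (4.6442)^2/5 + (4.2808)^2/10
  = 3.9322 + 4.3137 + 1.8325 = 10.0784
Step 3: Objective decrease = 0.5 * g^T H^(-1) g = 5.0392


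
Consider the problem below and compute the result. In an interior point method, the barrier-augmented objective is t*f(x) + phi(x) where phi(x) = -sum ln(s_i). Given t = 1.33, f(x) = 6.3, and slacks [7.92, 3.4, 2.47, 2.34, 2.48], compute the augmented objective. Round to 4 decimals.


Step 1: Compute log-barrier.
ln values: [2.0694, 1.2238, 0.9042, 0.8502, 0.9083]
phi = -(2.0694 + 1.2238 + 0.9042 + 0.8502 + 0.9083) = -5.9558
Step 2: Compute augmented objective.
t*f(x) = 1.33*6.3 = 8.379
Total = 8.379 - 5.9558 = 2.4232


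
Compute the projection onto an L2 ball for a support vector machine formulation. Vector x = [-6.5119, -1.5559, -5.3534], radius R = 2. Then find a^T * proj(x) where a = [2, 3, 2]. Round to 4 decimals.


Step 1: Compute ||x|| (intermediates to 6 decimals).
||x|| = sqrt((-6.5119)^2 + (-1.5559)^2 + (-5.3534)^2) = 8.572313
Step 2: Project.
Since ||x|| > R, scale = R/||x|| = 2/8.572313 = 0.233309, proj(x) = scale * x
proj(x) = [-1.519285, -0.363005, -1.248996]
Step 3: Dot product.
a^T * proj(x) = 2*(-1.519285) + 3*(-0.363005) + 2*(-1.248996) = -6.6256


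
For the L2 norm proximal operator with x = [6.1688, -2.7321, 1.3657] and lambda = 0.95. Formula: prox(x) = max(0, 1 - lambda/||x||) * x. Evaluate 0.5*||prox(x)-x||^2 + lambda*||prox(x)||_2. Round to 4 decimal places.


Step 1: Compute ||x||.
||x|| = 6.8836
Step 2: Compute scaling factor.
scale = max(0, 1 - 0.95/6.8836) = 0.862
Step 3: prox(x) = [5.3174, -2.355, 1.1772]
||prox(x)|| = 5.9336
Step 4: Proximal objective.
0.5*||prox-x||^2 = 0.4513
lambda*||prox|| = 5.6369
Total = 6.0881


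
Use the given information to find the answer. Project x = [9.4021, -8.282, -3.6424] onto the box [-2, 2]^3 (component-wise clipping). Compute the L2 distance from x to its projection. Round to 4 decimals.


Project each component onto [-2, 2].
clip(9.4021) = 2.0, clip(-8.282) = -2.0, clip(-3.6424) = -2.0
Projection = [2.0, -2.0, -2.0]
Squared diffs: [54.7911, 39.4635, 2.6975]
Distance = sqrt(96.9521) = 9.8464


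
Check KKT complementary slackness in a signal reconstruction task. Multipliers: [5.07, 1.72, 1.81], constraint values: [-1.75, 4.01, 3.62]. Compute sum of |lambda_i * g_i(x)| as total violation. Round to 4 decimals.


KKT complementary slackness check:
lambda_1 * g_1 = 5.07 * -1.75 = -8.8725
lambda_2 * g_2 = 1.72 * 4.01 = 6.8972
lambda_3 * g_3 = 1.81 * 3.62 = 6.5522
Total violation = 8.8725 + 6.8972 + 6.5522 = 22.3219


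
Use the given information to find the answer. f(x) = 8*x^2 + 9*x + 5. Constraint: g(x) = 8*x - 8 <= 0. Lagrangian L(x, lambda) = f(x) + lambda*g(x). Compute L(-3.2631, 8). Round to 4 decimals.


Step 1: Evaluate f(x).
f(-3.2631) = 8*(-3.2631)^2 + 9*(-3.2631) + 5 = 60.8147
Step 2: Evaluate g(x).
g(-3.2631) = 8*-3.2631 - 8 = -34.1048
Step 3: Compute Lagrangian.
L = 60.8147 + 8*-34.1048 = -212.0237


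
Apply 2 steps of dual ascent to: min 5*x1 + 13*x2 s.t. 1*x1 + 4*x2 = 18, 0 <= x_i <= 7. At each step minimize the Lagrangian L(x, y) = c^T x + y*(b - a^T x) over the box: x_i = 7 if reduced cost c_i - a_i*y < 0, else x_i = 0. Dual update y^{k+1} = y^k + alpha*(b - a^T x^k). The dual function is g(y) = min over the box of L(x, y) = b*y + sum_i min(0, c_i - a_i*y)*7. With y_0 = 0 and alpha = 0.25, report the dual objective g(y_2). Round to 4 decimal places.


Dual ascent for LP: min 5*x1 + 13*x2, 1*x1 + 4*x2 = 18, 0 <= x_i <= 7
Step 1: y^k = 0.0, reduced costs: (5.0, 13.0)
  x^k = (0.0, 0.0), subgradient = b - a^T x = 18.0
  y^{k+1} = 0.0 + 0.25*18.0 = 4.5
Step 2: y^k = 4.5, reduced costs: (0.5, -5.0)
  x^k = (0.0, 7.0), subgradient = b - a^T x = -10.0
  y^{k+1} = 4.5 + 0.25*-10.0 = 2.0
Dual objective at y_2 = 2.0: reduced costs (3.0, 5.0), box minimizer x = (0.0, 0.0)
g(y_2) = b*y + (c1 - a1*y)*x1 + (c2 - a2*y)*x2 = 18*2.0 + 3.0*0.0 + 5.0*0.0 = 36.0 + 0.0 + 0.0 = 36.0


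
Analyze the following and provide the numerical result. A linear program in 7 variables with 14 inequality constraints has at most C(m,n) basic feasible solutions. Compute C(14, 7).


Each vertex corresponds to some choice of n active constraints out of m, so the number of vertices is at most C(m, n) = m! / (n!(m-n)!).
m = 14, n = 7
Numerator: 14 * 13 * 12 * 11 * 10 * 9 * 8
Denominator: 7! = 5040
C(14, 7) = 3432


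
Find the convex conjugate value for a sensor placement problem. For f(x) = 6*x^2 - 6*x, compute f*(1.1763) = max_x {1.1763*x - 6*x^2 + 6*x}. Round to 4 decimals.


f*(y) = sup_x {y*x - a*x^2 - b*x} = sup_x {(y-b)*x - a*x^2}
FOC: (y - b) - 2a*x = 0 => x* = (y - b)/(2a)
x* = (1.1763 + 6)/(2*6) = 0.598
f*(1.1763) = (y-b)^2/(4a) = (1.1763 + 6)^2/(4*6)
= 51.4993/24 = 2.1458


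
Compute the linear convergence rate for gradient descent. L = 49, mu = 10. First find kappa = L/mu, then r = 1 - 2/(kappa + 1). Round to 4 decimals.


Step 1: Compute the condition number.
kappa = L/mu = 49/10 = 4.9
Step 2: Compute the convergence rate.
r = 1 - 2/(kappa + 1) = 1 - 2*mu/(L + mu) = (L - mu)/(L + mu) = 39/59 = 0.661


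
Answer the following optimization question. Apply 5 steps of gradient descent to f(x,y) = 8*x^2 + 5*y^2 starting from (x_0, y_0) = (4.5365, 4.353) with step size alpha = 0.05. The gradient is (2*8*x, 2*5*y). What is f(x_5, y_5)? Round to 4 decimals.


Gradient descent on f(x,y) = 8*x^2 + 5*y^2.
Starting point: (4.5365, 4.353), alpha = 0.05
Step 1: grad_x = 2*8*4.5365 = 72.584, grad_y = 2*5*4.353 = 43.53
  x_1 = 4.5365 - 0.05*72.584 = 0.9073
  y_1 = 4.353 - 0.05*43.53 = 2.1765
Step 2: grad_x = 2*8*0.9073 = 14.5168, grad_y = 2*5*2.1765 = 21.765
  x_2 = 0.9073 - 0.05*14.5168 = 0.1815
  y_2 = 2.1765 - 0.05*21.765 = 1.0883
Step 3: grad_x = 2*8*0.1815 = 2.9034, grad_y = 2*5*1.0883 = 10.8825
  x_3 = 0.1815 - 0.05*2.9034 = 0.0363
  y_3 = 1.0883 - 0.05*10.8825 = 0.5441
Step 4: grad_x = 2*8*0.0363 = 0.5807, grad_y = 2*5*0.5441 = 5.4413
  x_4 = 0.0363 - 0.05*0.5807 = 0.0073
  y_4 = 0.5441 - 0.05*5.4413 = 0.2721
Step 5: grad_x = 2*8*0.0073 = 0.1161, grad_y = 2*5*0.2721 = 2.7206
  x_5 = 0.0073 - 0.05*0.1161 = 0.0015
  y_5 = 0.2721 - 0.05*2.7206 = 0.136
f(0.0015, 0.136) = 8*0.0015^2 + 5*0.136^2 = 0.0925


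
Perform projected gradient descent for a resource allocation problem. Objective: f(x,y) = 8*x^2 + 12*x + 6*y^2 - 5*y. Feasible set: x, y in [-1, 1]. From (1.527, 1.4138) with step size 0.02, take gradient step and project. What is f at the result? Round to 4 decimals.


Step 1: Compute gradient at (1.527, 1.4138).
grad_x = 2*8*1.527 + 12 = 36.432
grad_y = 2*6*1.4138 - 5 = 11.9656
Step 2: Gradient step.
x_raw = 1.527 - 0.02*36.432 = 0.7984
y_raw = 1.4138 - 0.02*11.9656 = 1.1745
Step 3: Project onto [-1, 1].
x_proj = clip(0.7984) = 0.7984
y_proj = clip(1.1745) = 1.0
Step 4: Evaluate f.
f(0.7984, 1.0) = 15.6793


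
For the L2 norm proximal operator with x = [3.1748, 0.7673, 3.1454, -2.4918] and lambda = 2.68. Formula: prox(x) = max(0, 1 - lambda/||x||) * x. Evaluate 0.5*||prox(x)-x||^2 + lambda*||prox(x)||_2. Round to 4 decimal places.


Step 1: Compute ||x||.
||x|| = 5.174
Step 2: Compute scaling factor.
scale = max(0, 1 - 2.68/5.174) = 0.482
Step 3: prox(x) = [1.5303, 0.3699, 1.5162, -1.2011]
||prox(x)|| = 2.494
Step 4: Proximal objective.
0.5*||prox-x||^2 = 3.5912
lambda*||prox|| = 6.6839
Total = 10.2752


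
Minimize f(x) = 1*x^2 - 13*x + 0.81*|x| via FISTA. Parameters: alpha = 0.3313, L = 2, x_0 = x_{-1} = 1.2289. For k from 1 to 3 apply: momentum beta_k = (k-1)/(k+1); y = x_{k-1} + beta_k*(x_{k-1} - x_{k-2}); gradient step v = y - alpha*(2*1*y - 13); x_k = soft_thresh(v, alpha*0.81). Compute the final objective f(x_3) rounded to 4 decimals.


FISTA on f(x) = 1*x^2 - 13*x + 0.81*|x|
L = 2, alpha = 0.3313
Iteration 1: beta = 0.0, y = 1.2289 + 0.0*(1.2289 - 1.2289) = 1.2289
  grad(y) = -10.5422, v = y - alpha*grad = 4.7215
  prox(v) = soft_thresh(4.7215, 0.2684) = 4.4532
Iteration 2: beta = 0.3333, y = 4.4532 + 0.3333*(4.4532 - 1.2289) = 5.5279
  grad(y) = -1.9441, v = y - alpha*grad = 6.172
  prox(v) = soft_thresh(6.172, 0.2684) = 5.9037
Iteration 3: beta = 0.5, y = 5.9037 + 0.5*(5.9037 - 4.4532) = 6.6289
  grad(y) = 0.2578, v = y - alpha*grad = 6.5435
  prox(v) = soft_thresh(6.5435, 0.2684) = 6.2751
f(x_3) = 1*6.2751^2 - 13*6.2751 + 0.81*|6.2751| = -37.1166


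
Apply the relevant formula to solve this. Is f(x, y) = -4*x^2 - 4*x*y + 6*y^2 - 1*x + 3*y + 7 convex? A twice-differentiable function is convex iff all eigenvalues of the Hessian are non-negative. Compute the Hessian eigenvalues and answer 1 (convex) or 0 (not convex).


The Hessian of f(x,y) = -4*x^2 - 4*x*y + 6*y^2 - 1*x + 3*y + 7 is:
H = [[-8, -4], [-4, 12]]
Trace = -8 + 12 = 4
Determinant = -8*12 - (-4)^2 = -112
Discriminant = (4)^2 - 4*-112 = 464.0
Eigenvalues: lambda_1 = -8.7703, lambda_2 = 12.7703
The function is not convex.

0


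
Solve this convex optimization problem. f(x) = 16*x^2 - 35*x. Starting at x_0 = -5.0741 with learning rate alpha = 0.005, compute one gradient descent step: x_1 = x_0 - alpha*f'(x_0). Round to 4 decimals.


We compute the gradient at x_0 and apply the update.
f'(x) = 32*x - 35
f'(-5.0741) = 32*-5.0741 - 35 = -197.3712
x_1 = -5.0741 - 0.005*-197.3712 = -4.0872


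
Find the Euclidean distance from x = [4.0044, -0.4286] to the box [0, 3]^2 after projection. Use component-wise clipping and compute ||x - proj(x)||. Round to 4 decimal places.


Project each component onto [0, 3].
clip(4.0044) = 3.0, clip(-0.4286) = 0.0
Projection = [3.0, 0.0]
Squared diffs: [1.0088, 0.1837]
Distance = sqrt(1.1925) = 1.092


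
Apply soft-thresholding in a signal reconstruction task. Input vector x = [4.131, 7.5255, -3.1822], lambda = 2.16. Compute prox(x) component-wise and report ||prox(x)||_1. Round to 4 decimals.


Soft-thresholding with lambda = 2.16:
prox(4.131) = sign(4.131)*max(|4.131| - 2.16, 0) = 1.971
prox(7.5255) = sign(7.5255)*max(|7.5255| - 2.16, 0) = 5.3655
prox(-3.1822) = sign(-3.1822)*max(|-3.1822| - 2.16, 0) = -1.0222
prox(x) = [1.971, 5.3655, -1.0222]
||prox(x)||_1 = 1.971 + 5.3655 + 1.0222 = 8.3587


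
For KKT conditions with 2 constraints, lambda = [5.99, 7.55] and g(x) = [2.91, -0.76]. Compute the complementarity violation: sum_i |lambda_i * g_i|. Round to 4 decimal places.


KKT complementary slackness check:
lambda_1 * g_1 = 5.99 * 2.91 = 17.4309
lambda_2 * g_2 = 7.55 * -0.76 = -5.738
Total violation = 17.4309 + 5.738 = 23.1689


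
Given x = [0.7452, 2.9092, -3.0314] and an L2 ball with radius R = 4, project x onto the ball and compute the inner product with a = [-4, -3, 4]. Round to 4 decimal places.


Step 1: Compute ||x|| (intermediates to 6 decimals).
||x|| = sqrt(0.7452^2 + 2.9092^2 + (-3.0314)^2) = 4.267101
Step 2: Project.
Since ||x|| > R, scale = R/||x|| = 4/4.267101 = 0.937405, proj(x) = scale * x
proj(x) = [0.698554, 2.727099, -2.84165]
Step 3: Dot product.
a^T * proj(x) = -4*0.698554 - 3*2.727099 + 4*(-2.84165) = -22.3421


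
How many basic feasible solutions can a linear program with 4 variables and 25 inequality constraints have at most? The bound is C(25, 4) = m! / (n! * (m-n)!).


Each vertex corresponds to some choice of n active constraints out of m, so the number of vertices is at most C(m, n) = m! / (n!(m-n)!).
m = 25, n = 4
Numerator: 25 * 24 * 23 * 22
Denominator: 4! = 24
C(25, 4) = 12650


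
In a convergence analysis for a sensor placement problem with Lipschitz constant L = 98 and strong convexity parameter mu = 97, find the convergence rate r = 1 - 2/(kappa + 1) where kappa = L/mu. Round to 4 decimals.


Step 1: Compute the condition number.
kappa = L/mu = 98/97 = 1.0103
Step 2: Compute the convergence rate.
r = 1 - 2/(kappa + 1) = 1 - 2*mu/(L + mu) = (L - mu)/(L + mu) = 1/195 = 0.0051


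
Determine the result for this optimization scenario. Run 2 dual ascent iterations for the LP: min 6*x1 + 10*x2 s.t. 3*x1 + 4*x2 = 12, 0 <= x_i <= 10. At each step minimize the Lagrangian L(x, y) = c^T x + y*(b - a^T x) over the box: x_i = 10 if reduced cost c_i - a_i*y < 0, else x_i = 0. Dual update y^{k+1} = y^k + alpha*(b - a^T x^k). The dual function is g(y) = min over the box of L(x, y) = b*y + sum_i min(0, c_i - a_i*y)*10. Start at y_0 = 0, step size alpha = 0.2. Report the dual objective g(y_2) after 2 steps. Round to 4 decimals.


Dual ascent for LP: min 6*x1 + 10*x2, 3*x1 + 4*x2 = 12, 0 <= x_i <= 10
Step 1: y^k = 0.0, reduced costs: (6.0, 10.0)
  x^k = (0.0, 0.0), subgradient = b - a^T x = 12.0
  y^{k+1} = 0.0 + 0.2*12.0 = 2.4
Step 2: y^k = 2.4, reduced costs: (-1.2, 0.4)
  x^k = (10.0, 0.0), subgradient = b - a^T x = -18.0
  y^{k+1} = 2.4 + 0.2*-18.0 = -1.2
Dual objective at y_2 = -1.2: reduced costs (9.6, 14.8), box minimizer x = (0.0, 0.0)
g(y_2) = b*y + (c1 - a1*y)*x1 + (c2 - a2*y)*x2 = 12*(-1.2) + 9.6*0.0 + 14.8*0.0 = -14.4 + 0.0 + 0.0 = -14.4


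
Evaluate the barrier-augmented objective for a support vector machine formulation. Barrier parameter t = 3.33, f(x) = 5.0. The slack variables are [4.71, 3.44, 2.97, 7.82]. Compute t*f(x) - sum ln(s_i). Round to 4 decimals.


Step 1: Compute log-barrier.
ln values: [1.5497, 1.2355, 1.0886, 2.0567]
phi = -(1.5497 + 1.2355 + 1.0886 + 2.0567) = -5.9304
Step 2: Compute augmented objective.
t*f(x) = 3.33*5.0 = 16.65
Total = 16.65 - 5.9304 = 10.7196


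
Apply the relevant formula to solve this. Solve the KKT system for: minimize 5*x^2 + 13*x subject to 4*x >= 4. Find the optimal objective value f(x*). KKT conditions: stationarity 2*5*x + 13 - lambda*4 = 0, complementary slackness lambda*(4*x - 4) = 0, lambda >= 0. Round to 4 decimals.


Step 1: Try lambda = 0 (constraint inactive).
x_unc = -13/(2*5) = -1.3
Check: 4*-1.3 = -5.2 < 4 -- violated!
Step 2: Constraint must be active: 4*x = 4
x* = 4/4 = 1.0
lambda = (2*5*1.0 + 13)/4 = 5.75
Step 3: Compute optimal value.
f(x*) = 5*1.0^2 + 13*1.0 = 18.0
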